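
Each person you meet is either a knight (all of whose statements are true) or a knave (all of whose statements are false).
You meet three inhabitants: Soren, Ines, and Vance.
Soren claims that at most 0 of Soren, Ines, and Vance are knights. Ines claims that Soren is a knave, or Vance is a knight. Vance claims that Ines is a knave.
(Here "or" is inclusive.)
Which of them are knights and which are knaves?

Soren is a knave, Ines is a knight, and Vance is a knave.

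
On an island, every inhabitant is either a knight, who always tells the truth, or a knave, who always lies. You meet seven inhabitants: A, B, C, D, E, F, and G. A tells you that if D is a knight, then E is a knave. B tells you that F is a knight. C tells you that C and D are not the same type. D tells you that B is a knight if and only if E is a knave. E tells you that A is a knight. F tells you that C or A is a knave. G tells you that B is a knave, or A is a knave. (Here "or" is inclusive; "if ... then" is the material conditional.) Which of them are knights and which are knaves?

A is a knight; "if D is a knight, then E is a knave" is True, as required.
As a knight, B's statement "F is a knight" should be True; it is.
C is a knave; "C and D are not the same type" is false, as required.
Since D is a knave, "B is a knight if and only if E is a knave" needs to be false, which holds.
Since E is a knight, "A is a knight" needs to be True, which holds.
F is a knight, and the claim "C or A is a knave" is indeed True.
G is a knave, and the claim "B is a knave, or A is a knave" is indeed false.

Knights: A, B, E, and F. Knaves: C, D, and G.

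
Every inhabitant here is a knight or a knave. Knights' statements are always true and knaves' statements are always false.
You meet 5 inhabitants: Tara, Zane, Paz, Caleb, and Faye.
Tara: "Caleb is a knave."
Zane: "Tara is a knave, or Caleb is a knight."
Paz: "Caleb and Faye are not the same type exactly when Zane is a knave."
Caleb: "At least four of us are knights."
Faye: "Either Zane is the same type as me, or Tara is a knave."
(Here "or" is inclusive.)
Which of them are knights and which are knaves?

Tara is a knave, Zane is a knight, Paz is a knight, Caleb is a knight, and Faye is a knight.

Tara is a knave; "Caleb is a knave" is false, as required.
Zane is a knight, and the claim "Tara is a knave, or Caleb is a knight" is indeed True.
Paz (knight): "Caleb and Faye are not the same type exactly when Zane is a knave" — True. ✓
Caleb is a knight, so "at least four of us are knights" must be True — and it is.
Faye is a knight, and the claim "either Zane is the same type as me, or Tara is a knave" is indeed True.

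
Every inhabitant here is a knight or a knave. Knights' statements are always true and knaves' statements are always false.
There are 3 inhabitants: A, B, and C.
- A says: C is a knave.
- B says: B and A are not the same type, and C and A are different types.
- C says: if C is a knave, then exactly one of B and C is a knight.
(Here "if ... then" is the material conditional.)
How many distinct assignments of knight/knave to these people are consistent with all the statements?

2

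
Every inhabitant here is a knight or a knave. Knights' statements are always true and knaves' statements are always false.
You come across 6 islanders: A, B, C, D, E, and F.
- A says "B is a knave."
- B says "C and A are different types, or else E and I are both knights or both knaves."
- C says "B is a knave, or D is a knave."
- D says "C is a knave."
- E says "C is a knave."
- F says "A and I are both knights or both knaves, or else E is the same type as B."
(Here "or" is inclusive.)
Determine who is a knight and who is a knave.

A is a knave, B is a knight, C is a knave, D is a knight, E is a knight, and F is a knight.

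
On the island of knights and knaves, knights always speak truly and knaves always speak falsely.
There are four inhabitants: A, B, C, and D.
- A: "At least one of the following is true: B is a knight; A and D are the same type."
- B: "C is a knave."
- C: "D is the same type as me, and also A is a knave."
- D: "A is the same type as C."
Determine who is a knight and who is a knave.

Suppose A is a knave. Then A's statement "at least one of the following is true: B is a knight; A and D are the same type" would have to be false. Checking the 8 ways to assign the others, none is consistent with every speaker.
(For instance, with B=knight, C=knave, D=knave, A's claim "at least one of the following is true: B is a knight; A and D are the same type" comes out true where it would need to be false.)
So A must be a knight, making "at least one of the following is true: B is a knight; A and D are the same type" true. Taking A=knight, B=knight, C=knave, D=knave, each remaining statement checks out:
  B (knight): "C is a knave" — true. ✓
  C (knave): "D is the same type as me, and also A is a knave" — false. ✓
  D (knave): "A is the same type as C" — false. ✓
This is the unique consistent assignment.

A is a knight, B is a knight, C is a knave, and D is a knave.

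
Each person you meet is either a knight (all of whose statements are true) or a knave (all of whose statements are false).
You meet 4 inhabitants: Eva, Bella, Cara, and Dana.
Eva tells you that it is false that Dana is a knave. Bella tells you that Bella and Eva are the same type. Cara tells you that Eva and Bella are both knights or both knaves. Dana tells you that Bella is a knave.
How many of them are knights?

The unique consistent assignment is Eva=knight, Bella=knave, Cara=knave, Dana=knight.
That has 2 knights.

2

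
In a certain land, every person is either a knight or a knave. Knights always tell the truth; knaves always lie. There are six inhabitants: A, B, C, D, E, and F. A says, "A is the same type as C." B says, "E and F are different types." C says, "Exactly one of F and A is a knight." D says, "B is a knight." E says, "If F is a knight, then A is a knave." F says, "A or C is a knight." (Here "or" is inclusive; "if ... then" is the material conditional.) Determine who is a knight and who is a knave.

A is a knave, and the claim "A is the same type as C" is indeed False.
B (knave): "E and F are different types" — False. ✓
C is a knight; "exactly one of F and A is a knight" is true, as required.
D is a knave, and the claim "B is a knight" is indeed False.
E is a knight, and the claim "if F is a knight, then A is a knave" is indeed true.
F is a knight; "A or C is a knight" is true, as required.

Knights: C, E, and F. Knaves: A, B, and D.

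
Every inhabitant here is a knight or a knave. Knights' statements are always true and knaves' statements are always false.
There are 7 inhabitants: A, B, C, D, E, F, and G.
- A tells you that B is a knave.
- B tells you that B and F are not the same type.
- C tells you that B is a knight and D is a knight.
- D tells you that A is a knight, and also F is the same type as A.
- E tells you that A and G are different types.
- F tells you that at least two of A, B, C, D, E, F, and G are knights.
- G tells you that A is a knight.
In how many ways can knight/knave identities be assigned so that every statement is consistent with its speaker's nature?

1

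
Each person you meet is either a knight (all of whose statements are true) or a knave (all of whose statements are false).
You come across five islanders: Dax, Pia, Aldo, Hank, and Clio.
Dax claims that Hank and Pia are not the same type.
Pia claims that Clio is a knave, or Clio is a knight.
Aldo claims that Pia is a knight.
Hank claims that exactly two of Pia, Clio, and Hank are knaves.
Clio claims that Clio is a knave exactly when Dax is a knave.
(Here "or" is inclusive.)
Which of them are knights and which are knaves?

Dax is a knight, and the claim "Hank and Pia are not the same type" is indeed true.
Pia is a knight; "Clio is a knave, or Clio is a knight" is true, as required.
Since Aldo is a knight, "Pia is a knight" needs to be true, which holds.
Hank (knave): "exactly two of Pia, Clio, and Hank are knaves" — false. ✓
Since Clio is a knight, "Clio is a knave exactly when Dax is a knave" needs to be true, which holds.

Knights: Dax, Pia, Aldo, and Clio. Knaves: Hank.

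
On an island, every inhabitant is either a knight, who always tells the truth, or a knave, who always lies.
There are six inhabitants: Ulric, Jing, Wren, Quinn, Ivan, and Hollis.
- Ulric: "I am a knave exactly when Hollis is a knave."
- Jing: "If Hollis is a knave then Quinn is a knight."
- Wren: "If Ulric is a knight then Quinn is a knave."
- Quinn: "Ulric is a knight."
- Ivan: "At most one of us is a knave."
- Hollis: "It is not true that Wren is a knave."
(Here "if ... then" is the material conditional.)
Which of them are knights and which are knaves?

Knights: Jing, Wren, and Hollis. Knaves: Ulric, Quinn, and Ivan.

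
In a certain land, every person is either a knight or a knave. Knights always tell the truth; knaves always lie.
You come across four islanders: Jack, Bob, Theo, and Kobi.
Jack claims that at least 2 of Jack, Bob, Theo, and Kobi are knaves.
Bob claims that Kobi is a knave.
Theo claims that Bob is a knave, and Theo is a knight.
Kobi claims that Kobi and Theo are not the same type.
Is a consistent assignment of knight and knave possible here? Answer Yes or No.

One consistent assignment: Jack=knight, Bob=knight, Theo=knave, Kobi=knave.

Yes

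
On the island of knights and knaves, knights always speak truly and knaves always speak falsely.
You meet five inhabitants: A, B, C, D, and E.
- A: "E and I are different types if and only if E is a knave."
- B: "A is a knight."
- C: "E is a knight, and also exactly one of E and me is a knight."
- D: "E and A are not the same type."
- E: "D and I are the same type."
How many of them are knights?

3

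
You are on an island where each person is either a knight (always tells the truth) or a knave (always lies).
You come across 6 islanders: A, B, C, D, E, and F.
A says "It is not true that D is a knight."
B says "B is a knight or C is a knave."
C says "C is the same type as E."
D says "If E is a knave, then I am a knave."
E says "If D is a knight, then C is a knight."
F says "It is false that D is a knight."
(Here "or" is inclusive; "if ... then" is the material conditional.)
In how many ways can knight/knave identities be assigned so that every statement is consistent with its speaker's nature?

2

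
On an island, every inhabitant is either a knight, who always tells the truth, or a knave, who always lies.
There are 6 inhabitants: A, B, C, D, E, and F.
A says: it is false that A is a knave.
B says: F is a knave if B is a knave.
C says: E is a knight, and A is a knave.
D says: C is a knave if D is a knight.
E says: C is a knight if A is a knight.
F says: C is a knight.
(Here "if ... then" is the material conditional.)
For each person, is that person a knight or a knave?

Since A is a knight, "it is false that A is a knave" needs to be True, which holds.
B is a knight, and the claim "F is a knave if B is a knave" is indeed True.
C is a knave; "E is a knight, and A is a knave" is False, as required.
D (knight): "C is a knave if D is a knight" — True. ✓
E is a knave, and the claim "C is a knight if A is a knight" is indeed False.
F is a knave, so "C is a knight" must be False — and it is.

A is a knight, B is a knight, C is a knave, D is a knight, E is a knave, and F is a knave.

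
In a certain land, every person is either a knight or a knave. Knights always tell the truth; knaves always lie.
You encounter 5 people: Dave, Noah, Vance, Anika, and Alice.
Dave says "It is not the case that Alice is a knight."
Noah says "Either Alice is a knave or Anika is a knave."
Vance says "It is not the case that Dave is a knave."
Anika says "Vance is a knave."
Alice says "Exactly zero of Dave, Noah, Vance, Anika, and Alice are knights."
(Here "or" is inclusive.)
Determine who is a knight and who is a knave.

Knights: Dave, Noah, and Vance. Knaves: Anika and Alice.

Dave is a knight, and the claim "it is not the case that Alice is a knight" is indeed true.
As a knight, Noah's statement "either Alice is a knave or Anika is a knave" should be true; it is.
Vance is a knight, and the claim "it is not the case that Dave is a knave" is indeed true.
Anika is a knave, and the claim "Vance is a knave" is indeed False.
Alice (knave): "exactly zero of Dave, Noah, Vance, Anika, and Alice are knights" — False. ✓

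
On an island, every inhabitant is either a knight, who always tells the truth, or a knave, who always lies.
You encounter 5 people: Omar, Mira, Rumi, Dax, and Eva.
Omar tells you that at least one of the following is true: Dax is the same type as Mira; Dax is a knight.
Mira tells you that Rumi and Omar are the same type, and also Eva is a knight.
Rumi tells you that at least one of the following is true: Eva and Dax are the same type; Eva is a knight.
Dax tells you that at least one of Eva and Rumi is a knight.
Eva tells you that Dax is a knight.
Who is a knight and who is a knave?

Omar is a knight, and the claim "at least one of the following is true: Dax is the same type as Mira; Dax is a knight" is indeed true.
Mira (knight): "Rumi and Omar are the same type, and also Eva is a knight" — true. ✓
Rumi is a knight, and the claim "at least one of the following is true: Eva and Dax are the same type; Eva is a knight" is indeed true.
Dax is a knight, and the claim "at least one of Eva and Rumi is a knight" is indeed true.
Eva (knight): "Dax is a knight" — true. ✓

Omar is a knight, Mira is a knight, Rumi is a knight, Dax is a knight, and Eva is a knight.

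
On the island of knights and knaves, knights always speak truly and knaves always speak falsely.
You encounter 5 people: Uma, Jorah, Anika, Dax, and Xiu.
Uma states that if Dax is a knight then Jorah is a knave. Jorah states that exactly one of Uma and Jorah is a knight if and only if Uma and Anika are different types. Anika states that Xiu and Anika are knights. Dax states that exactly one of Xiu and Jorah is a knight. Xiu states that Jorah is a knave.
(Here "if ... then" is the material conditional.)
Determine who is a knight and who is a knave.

Uma is a knight, Jorah is a knave, Anika is a knight, Dax is a knight, and Xiu is a knight.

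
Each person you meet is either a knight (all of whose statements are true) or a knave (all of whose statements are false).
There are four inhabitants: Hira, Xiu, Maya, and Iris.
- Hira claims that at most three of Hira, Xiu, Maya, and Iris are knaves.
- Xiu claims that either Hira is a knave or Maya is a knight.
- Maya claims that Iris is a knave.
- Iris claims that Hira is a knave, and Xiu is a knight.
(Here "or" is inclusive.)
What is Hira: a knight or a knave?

Hira is a knight.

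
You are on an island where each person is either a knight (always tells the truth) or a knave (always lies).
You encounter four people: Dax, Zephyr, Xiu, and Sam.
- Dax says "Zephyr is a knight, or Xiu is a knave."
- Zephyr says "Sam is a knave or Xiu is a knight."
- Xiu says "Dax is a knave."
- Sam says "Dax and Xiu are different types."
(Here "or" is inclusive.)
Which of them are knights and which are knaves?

Dax (knight): "Zephyr is a knight, or Xiu is a knave" — true. ✓
Zephyr (knave): "Sam is a knave or Xiu is a knight" — false. ✓
Xiu is a knave, so "Dax is a knave" must be false — and it is.
Sam (knight): "Dax and Xiu are different types" — true. ✓

Knights: Dax and Sam. Knaves: Zephyr and Xiu.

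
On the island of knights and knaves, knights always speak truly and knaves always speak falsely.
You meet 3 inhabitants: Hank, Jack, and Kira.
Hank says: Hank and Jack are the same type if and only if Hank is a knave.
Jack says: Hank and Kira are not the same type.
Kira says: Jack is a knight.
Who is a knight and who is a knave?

Hank is a knave; "Hank and Jack are the same type if and only if Hank is a knave" is False, as required.
Jack (knight): "Hank and Kira are not the same type" — True. ✓
Since Kira is a knight, "Jack is a knight" needs to be True, which holds.

Knights: Jack and Kira. Knaves: Hank.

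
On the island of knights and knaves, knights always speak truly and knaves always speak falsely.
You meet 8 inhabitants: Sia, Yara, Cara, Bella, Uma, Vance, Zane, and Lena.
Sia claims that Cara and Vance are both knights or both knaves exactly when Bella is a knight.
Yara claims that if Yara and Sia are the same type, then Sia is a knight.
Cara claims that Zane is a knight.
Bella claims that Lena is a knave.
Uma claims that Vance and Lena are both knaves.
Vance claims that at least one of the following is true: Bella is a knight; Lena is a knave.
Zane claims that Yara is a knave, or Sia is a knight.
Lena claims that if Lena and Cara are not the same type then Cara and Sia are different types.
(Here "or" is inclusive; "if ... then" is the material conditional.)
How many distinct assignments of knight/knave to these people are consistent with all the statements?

Consistent assignments:
  Sia=knight, Yara=knight, Cara=knight, Bella=knight, Uma=knave, Vance=knight, Zane=knight, Lena=knave
  Sia=knight, Yara=knight, Cara=knight, Bella=knave, Uma=knave, Vance=knave, Zane=knight, Lena=knight

2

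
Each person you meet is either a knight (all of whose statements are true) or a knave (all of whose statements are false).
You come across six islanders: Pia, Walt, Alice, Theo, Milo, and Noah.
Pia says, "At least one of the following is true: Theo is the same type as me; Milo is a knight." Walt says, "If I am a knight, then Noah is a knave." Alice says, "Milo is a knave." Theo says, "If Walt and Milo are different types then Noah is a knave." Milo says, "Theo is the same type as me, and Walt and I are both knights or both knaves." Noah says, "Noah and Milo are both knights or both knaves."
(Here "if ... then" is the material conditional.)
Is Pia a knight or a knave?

Pia is a knight.

Consistent assignments: {Pia=knight, Walt=knight, Alice=knave, Theo=knight, Milo=knight, Noah=knave}
In every consistent assignment, Pia is a knight.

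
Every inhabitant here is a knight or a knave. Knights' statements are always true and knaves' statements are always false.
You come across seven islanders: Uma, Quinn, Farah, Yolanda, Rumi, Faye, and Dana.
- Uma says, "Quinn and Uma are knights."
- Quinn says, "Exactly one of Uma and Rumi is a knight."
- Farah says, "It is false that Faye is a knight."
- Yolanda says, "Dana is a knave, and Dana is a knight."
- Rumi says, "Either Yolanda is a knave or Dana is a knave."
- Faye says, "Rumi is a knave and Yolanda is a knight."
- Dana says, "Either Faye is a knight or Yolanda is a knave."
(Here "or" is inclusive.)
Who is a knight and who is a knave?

Uma is a knave, Quinn is a knight, Farah is a knight, Yolanda is a knave, Rumi is a knight, Faye is a knave, and Dana is a knight.

Uma is a knave, so "Quinn and Uma are knights" must be False — and it is.
Quinn (knight): "exactly one of Uma and Rumi is a knight" — true. ✓
Since Farah is a knight, "it is false that Faye is a knight" needs to be true, which holds.
Yolanda (knave): "Dana is a knave, and Dana is a knight" — False. ✓
Since Rumi is a knight, "either Yolanda is a knave or Dana is a knave" needs to be true, which holds.
Since Faye is a knave, "Rumi is a knave and Yolanda is a knight" needs to be False, which holds.
Since Dana is a knight, "either Faye is a knight or Yolanda is a knave" needs to be true, which holds.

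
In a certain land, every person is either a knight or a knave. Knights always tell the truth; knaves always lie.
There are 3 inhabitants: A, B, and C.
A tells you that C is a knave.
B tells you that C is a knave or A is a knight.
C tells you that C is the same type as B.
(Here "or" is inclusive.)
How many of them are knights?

2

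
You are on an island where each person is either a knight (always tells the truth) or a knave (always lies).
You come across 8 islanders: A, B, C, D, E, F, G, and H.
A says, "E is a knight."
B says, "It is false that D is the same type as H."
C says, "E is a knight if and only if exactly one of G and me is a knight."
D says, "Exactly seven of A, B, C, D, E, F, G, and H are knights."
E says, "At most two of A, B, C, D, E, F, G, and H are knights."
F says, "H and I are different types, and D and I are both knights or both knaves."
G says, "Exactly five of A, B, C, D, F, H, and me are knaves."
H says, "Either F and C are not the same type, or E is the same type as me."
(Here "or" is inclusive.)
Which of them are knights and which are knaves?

A is a knight, so "E is a knight" must be True — and it is.
B (knave): "it is false that D is the same type as H" — False. ✓
Since C is a knave, "E is a knight if and only if exactly one of G and me is a knight" needs to be False, which holds.
D is a knave; "exactly seven of A, B, C, D, E, F, G, and H are knights" is False, as required.
As a knight, E's statement "at most two of A, B, C, D, E, F, G, and H are knights" should be True; it is.
F is a knave, so "H and I are different types, and D and I are both knights or both knaves" must be False — and it is.
G is a knave, and the claim "exactly five of A, B, C, D, F, H, and me are knaves" is indeed False.
H is a knave, and the claim "either F and C are not the same type, or E is the same type as me" is indeed False.

Knights: A and E. Knaves: B, C, D, F, G, and H.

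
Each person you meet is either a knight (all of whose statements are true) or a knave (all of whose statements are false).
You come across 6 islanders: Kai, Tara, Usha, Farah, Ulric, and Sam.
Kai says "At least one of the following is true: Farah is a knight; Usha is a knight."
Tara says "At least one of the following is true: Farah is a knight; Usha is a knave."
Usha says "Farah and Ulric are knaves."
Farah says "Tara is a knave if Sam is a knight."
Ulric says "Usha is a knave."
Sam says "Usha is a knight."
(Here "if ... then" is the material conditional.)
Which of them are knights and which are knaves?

Since Kai is a knight, "at least one of the following is true: Farah is a knight; Usha is a knight" needs to be True, which holds.
Tara is a knight, and the claim "at least one of the following is true: Farah is a knight; Usha is a knave" is indeed True.
Usha (knave): "Farah and Ulric are knaves" — false. ✓
Farah is a knight, so "Tara is a knave if Sam is a knight" must be True — and it is.
Ulric is a knight, so "Usha is a knave" must be True — and it is.
Sam is a knave, and the claim "Usha is a knight" is indeed false.

Knights: Kai, Tara, Farah, and Ulric. Knaves: Usha and Sam.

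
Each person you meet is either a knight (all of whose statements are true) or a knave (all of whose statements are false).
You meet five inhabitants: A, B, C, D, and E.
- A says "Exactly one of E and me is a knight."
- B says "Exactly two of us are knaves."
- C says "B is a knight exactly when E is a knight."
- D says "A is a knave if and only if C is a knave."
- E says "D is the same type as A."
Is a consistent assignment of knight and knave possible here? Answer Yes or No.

No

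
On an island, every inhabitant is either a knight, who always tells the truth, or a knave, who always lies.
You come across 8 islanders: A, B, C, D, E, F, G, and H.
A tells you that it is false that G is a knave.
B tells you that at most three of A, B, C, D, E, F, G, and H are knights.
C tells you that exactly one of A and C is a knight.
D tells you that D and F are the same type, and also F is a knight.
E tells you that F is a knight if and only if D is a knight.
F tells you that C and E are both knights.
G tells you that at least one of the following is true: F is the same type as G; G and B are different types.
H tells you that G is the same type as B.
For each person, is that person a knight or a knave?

Knights: C, D, E, F, and H. Knaves: A, B, and G.

A is a knave; "it is false that G is a knave" is False, as required.
B (knave): "at most three of A, B, C, D, E, F, G, and H are knights" — False. ✓
Since C is a knight, "exactly one of A and C is a knight" needs to be True, which holds.
D is a knight, and the claim "D and F are the same type, and also F is a knight" is indeed True.
Since E is a knight, "F is a knight if and only if D is a knight" needs to be True, which holds.
F is a knight, so "C and E are both knights" must be True — and it is.
As a knave, G's statement "at least one of the following is true: F is the same type as G; G and B are different types" should be False; it is.
As a knight, H's statement "G is the same type as B" should be True; it is.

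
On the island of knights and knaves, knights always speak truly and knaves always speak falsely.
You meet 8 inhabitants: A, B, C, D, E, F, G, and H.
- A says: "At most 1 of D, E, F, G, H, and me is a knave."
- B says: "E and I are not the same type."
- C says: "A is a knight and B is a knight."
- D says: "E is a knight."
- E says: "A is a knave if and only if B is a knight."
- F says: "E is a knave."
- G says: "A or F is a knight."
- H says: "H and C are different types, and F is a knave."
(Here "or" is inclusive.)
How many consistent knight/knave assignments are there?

Consistent assignments:
  A=knave, B=knave, C=knave, D=knave, E=knave, F=knight, G=knight, H=knave

1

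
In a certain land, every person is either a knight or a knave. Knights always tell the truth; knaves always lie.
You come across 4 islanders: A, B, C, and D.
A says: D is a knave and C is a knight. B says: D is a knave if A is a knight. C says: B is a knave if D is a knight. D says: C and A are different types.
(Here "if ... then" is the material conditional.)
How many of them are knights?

The unique consistent assignment is A=knight, B=knight, C=knight, D=knave.
That has 3 knights.

3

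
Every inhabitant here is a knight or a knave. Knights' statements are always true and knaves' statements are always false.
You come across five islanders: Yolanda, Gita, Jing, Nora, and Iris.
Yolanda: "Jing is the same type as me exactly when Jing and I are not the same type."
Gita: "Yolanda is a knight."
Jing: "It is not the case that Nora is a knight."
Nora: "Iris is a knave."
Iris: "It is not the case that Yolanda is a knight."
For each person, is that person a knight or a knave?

Yolanda is a knave, Gita is a knave, Jing is a knight, Nora is a knave, and Iris is a knight.

Since Yolanda is a knave, "Jing is the same type as me exactly when Jing and I are not the same type" needs to be False, which holds.
As a knave, Gita's statement "Yolanda is a knight" should be False; it is.
Jing is a knight, so "it is not the case that Nora is a knight" must be true — and it is.
Since Nora is a knave, "Iris is a knave" needs to be False, which holds.
Iris is a knight, and the claim "it is not the case that Yolanda is a knight" is indeed true.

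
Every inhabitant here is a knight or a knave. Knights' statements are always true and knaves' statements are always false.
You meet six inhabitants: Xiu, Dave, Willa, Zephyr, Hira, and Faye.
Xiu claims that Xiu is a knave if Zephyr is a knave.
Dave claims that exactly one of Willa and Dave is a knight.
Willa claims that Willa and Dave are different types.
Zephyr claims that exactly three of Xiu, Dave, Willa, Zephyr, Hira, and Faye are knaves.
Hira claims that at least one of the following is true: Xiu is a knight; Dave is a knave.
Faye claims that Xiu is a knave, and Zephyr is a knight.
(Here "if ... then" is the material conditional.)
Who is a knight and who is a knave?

Xiu is a knight, Dave is a knave, Willa is a knave, Zephyr is a knight, Hira is a knight, and Faye is a knave.

Xiu is a knight, and the claim "Xiu is a knave if Zephyr is a knave" is indeed True.
As a knave, Dave's statement "exactly one of Willa and Dave is a knight" should be false; it is.
Willa is a knave; "Willa and Dave are different types" is false, as required.
Since Zephyr is a knight, "exactly three of Xiu, Dave, Willa, Zephyr, Hira, and Faye are knaves" needs to be True, which holds.
Hira is a knight; "at least one of the following is true: Xiu is a knight; Dave is a knave" is True, as required.
Faye is a knave, and the claim "Xiu is a knave, and Zephyr is a knight" is indeed false.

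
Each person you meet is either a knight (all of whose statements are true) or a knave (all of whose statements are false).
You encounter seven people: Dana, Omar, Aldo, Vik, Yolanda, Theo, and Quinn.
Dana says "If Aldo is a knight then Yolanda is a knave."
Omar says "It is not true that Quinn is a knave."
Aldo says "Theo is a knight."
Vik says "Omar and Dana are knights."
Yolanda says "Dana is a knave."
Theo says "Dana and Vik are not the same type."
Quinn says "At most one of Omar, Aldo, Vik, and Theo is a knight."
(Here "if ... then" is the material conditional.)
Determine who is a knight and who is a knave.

Knights: Dana, Aldo, and Theo. Knaves: Omar, Vik, Yolanda, and Quinn.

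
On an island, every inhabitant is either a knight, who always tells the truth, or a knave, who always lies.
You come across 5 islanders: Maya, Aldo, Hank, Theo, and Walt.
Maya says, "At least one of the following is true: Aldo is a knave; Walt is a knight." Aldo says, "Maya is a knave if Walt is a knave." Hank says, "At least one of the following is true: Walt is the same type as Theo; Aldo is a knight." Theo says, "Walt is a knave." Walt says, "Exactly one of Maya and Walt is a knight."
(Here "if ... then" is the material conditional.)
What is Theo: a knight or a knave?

Theo is a knight.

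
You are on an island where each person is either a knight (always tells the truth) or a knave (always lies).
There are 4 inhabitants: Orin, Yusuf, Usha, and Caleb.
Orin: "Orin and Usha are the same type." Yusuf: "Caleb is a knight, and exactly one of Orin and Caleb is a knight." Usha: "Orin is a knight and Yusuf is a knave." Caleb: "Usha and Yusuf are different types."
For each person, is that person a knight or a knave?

Orin is a knight, so "Orin and Usha are the same type" must be true — and it is.
Yusuf is a knave; "Caleb is a knight, and exactly one of Orin and Caleb is a knight" is false, as required.
As a knight, Usha's statement "Orin is a knight and Yusuf is a knave" should be true; it is.
As a knight, Caleb's statement "Usha and Yusuf are different types" should be true; it is.

Knights: Orin, Usha, and Caleb. Knaves: Yusuf.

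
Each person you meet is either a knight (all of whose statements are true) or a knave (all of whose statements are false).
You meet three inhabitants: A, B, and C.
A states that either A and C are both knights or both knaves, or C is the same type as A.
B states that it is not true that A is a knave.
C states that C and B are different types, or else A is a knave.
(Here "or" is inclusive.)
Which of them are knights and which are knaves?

A is a knave, so "either A and C are both knights or both knaves, or C is the same type as A" must be false — and it is.
As a knave, B's statement "it is not true that A is a knave" should be false; it is.
Since C is a knight, "C and B are different types, or else A is a knave" needs to be True, which holds.

A is a knave, B is a knave, and C is a knight.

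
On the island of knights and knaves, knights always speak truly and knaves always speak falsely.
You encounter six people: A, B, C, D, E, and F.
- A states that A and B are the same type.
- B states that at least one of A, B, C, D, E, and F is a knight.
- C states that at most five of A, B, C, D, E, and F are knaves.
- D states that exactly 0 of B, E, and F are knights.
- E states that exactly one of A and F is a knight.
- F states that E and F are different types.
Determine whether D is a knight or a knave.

D is a knave.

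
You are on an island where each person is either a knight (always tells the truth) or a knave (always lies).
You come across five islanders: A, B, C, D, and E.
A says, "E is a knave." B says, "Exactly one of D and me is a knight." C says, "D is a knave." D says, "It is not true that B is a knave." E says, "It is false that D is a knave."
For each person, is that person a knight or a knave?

A is a knight, B is a knave, C is a knight, D is a knave, and E is a knave.

As a knight, A's statement "E is a knave" should be true; it is.
B is a knave, and the claim "exactly one of D and me is a knight" is indeed False.
C is a knight, so "D is a knave" must be true — and it is.
D (knave): "it is not true that B is a knave" — False. ✓
E is a knave, so "it is false that D is a knave" must be False — and it is.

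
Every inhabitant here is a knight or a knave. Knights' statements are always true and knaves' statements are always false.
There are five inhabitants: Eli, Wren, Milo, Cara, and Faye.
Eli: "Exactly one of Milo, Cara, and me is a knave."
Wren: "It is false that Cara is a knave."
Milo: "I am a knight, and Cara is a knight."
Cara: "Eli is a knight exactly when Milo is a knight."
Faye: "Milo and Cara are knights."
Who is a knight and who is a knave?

Knights: Wren and Cara. Knaves: Eli, Milo, and Faye.

Suppose Eli is a knight. Then Eli's statement "exactly one of Milo, Cara, and me is a knave" would have to be true. Checking the 16 ways to assign the others, none is consistent with every speaker.
(For instance, with Wren=knight, Milo=knave, Cara=knight, Faye=knave, Cara's claim "Eli is a knight exactly when Milo is a knight" comes out false where it would need to be true.)
So Eli must be a knave, making "exactly one of Milo, Cara, and me is a knave" false. Taking Eli=knave, Wren=knight, Milo=knave, Cara=knight, Faye=knave, each remaining statement checks out:
  Wren (knight): "it is false that Cara is a knave" — true. ✓
  Milo (knave): "I am a knight, and Cara is a knight" — false. ✓
  Cara (knight): "Eli is a knight exactly when Milo is a knight" — true. ✓
  Faye (knave): "Milo and Cara are knights" — false. ✓
This is the unique consistent assignment.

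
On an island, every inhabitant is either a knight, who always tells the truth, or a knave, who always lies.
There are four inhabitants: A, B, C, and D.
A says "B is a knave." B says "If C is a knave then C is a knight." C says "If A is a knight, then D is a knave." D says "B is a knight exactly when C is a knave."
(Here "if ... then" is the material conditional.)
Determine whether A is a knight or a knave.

A is a knave.

Consistent assignments: {A=knave, B=knight, C=knight, D=knave}
In every consistent assignment, A is a knave.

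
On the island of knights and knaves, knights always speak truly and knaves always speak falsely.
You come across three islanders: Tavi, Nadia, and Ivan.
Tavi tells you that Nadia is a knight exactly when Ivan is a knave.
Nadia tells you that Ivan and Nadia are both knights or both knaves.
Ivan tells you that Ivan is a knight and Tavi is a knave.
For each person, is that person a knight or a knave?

Suppose Tavi is a knight. Then Tavi's statement "Nadia is a knight exactly when Ivan is a knave" would have to be true. Checking the 4 ways to assign the others, none is consistent with every speaker.
(For instance, with Nadia=knight, Ivan=knight, Tavi's claim "Nadia is a knight exactly when Ivan is a knave" comes out false where it would need to be true.)
So Tavi must be a knave, making "Nadia is a knight exactly when Ivan is a knave" false. Taking Tavi=knave, Nadia=knight, Ivan=knight, each remaining statement checks out:
  Nadia (knight): "Ivan and Nadia are both knights or both knaves" — true. ✓
  Ivan (knight): "Ivan is a knight and Tavi is a knave" — true. ✓
This is the unique consistent assignment.

Tavi is a knave, Nadia is a knight, and Ivan is a knight.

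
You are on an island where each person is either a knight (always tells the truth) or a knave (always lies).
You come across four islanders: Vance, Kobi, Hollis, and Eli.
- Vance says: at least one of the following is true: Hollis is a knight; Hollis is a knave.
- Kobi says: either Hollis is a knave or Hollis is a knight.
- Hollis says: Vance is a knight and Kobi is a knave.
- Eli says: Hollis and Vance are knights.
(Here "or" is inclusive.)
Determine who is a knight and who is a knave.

Vance is a knight, Kobi is a knight, Hollis is a knave, and Eli is a knave.

Vance (knight): "at least one of the following is true: Hollis is a knight; Hollis is a knave" — True. ✓
Kobi is a knight, so "either Hollis is a knave or Hollis is a knight" must be True — and it is.
Since Hollis is a knave, "Vance is a knight and Kobi is a knave" needs to be False, which holds.
Eli is a knave; "Hollis and Vance are knights" is False, as required.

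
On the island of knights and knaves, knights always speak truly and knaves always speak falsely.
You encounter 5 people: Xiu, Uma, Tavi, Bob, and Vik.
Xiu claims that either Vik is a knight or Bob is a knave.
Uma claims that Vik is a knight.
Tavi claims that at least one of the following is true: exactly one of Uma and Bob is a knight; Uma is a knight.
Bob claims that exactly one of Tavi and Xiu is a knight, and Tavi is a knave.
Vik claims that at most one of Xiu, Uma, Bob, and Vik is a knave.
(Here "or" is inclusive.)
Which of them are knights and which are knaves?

Xiu is a knight, Uma is a knight, Tavi is a knight, Bob is a knave, and Vik is a knight.

Xiu is a knight; "either Vik is a knight or Bob is a knave" is True, as required.
Uma is a knight, so "Vik is a knight" must be True — and it is.
Tavi is a knight, and the claim "at least one of the following is true: exactly one of Uma and Bob is a knight; Uma is a knight" is indeed True.
Since Bob is a knave, "exactly one of Tavi and Xiu is a knight, and Tavi is a knave" needs to be False, which holds.
Vik is a knight; "at most one of Xiu, Uma, Bob, and Vik is a knave" is True, as required.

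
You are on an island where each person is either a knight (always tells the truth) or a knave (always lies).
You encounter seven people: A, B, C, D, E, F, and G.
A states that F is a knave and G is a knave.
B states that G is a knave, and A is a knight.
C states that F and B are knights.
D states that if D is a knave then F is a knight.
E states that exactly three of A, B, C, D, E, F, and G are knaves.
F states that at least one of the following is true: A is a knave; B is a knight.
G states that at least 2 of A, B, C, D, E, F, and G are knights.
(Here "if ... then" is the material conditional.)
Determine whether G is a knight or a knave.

Consistent assignments: {A=knave, B=knave, C=knave, D=knight, E=knight, F=knight, G=knight}; {A=knave, B=knave, C=knave, D=knight, E=knave, F=knight, G=knight}
In every consistent assignment, G is a knight.

G is a knight.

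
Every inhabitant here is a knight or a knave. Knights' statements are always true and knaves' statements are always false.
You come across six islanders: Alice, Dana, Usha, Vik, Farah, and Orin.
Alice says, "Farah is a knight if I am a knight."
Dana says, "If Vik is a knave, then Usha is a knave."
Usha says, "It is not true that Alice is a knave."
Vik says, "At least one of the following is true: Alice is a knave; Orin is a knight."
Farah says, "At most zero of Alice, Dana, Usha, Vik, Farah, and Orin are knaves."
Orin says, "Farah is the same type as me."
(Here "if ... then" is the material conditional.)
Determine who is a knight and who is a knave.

Knights: Alice, Dana, Usha, Vik, Farah, and Orin. Knaves: none.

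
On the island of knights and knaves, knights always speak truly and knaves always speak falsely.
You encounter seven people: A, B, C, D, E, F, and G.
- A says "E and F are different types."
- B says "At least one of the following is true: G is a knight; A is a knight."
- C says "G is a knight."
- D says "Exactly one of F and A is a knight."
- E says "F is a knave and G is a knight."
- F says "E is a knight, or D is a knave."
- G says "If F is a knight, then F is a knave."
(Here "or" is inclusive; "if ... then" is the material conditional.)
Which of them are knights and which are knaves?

Knights: A, B, and F. Knaves: C, D, E, and G.

A is a knight, so "E and F are different types" must be True — and it is.
B is a knight; "at least one of the following is true: G is a knight; A is a knight" is True, as required.
C is a knave, and the claim "G is a knight" is indeed false.
D is a knave, so "exactly one of F and A is a knight" must be false — and it is.
E (knave): "F is a knave and G is a knight" — false. ✓
F is a knight, so "E is a knight, or D is a knave" must be True — and it is.
G is a knave, and the claim "if F is a knight, then F is a knave" is indeed false.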